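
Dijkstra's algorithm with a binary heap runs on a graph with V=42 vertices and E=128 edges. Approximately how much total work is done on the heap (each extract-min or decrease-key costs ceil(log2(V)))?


Dijkstra with a binary heap: each vertex is extracted once, each edge may relax once.
Each heap operation costs O(log V).
V + E = 42 + 128 = 170
ceil(log2(42)) = 6 (since 2^5 = 32 < 42 <= 64 = 2^6)
Total heap work = (V+E) * ceil(log2(V)) = 170 * 6 = 1020


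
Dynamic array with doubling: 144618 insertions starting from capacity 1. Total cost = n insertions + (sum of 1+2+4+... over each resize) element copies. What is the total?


n = 144618
Insertion costs: 144618
Resizes copy 1, 2, 4, ... up to the largest power of 2 that is <= n-1 = 144617, i.e. 131072.
Copy costs = 1 + 2 + 4 + 8 + 16 + 32 + 64 + 128 + 256 + 512 + 1024 + 2048 + 4096 + 8192 + 16384 + 32768 + 65536 + 131072 = 262143
Total = 144618 + 262143 = 406761


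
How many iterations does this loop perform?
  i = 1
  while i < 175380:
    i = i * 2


The loop variable doubles each iteration:
i = 1 -> 2 -> 4 -> 8 -> 16 -> 32 -> 64 -> 128 -> 256 -> 512 -> 1024 -> 2048 -> 4096 -> 8192 -> 16384 -> 32768 -> 65536 -> 131072 -> 262144 (stop, 262144 >= 175380)
Number of doublings = ceil(log2(175380)) = 18


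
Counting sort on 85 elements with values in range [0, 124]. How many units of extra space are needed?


Output array size: 85 (to store sorted result)
Count array size: 125 (one slot per possible value, range 0 to 124)
Total extra space = 85 + 125 = 210


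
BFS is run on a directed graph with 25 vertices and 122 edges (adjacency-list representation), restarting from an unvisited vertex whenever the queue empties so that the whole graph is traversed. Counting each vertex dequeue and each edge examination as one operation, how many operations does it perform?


A full BFS traversal dequeues each vertex exactly once and examines each directed edge exactly once.
V = 25 (vertex processing cost)
E = 122 (edge examination cost)
Total operations proportional to V + E = 25 + 122 = 147


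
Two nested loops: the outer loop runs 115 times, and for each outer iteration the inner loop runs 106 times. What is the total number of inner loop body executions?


Outer loop: 115 iterations
Inner loop: 106 iterations per outer iteration
Total = 115 * 106 = 12190


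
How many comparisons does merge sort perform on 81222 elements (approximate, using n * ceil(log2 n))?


Recursion depth: ceil(log2(81222)) = 17
Each recursion level merges n = 81222 elements
Total = 81222 * 17 = 1380774


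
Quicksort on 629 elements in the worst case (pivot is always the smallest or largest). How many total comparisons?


In the worst case, each partition step picks the worst pivot:
  Partition 1: 628 comparisons (n-1 elements to compare)
  Partition 2: 627 comparisons
  Partition 3: 626 comparisons
  Partition 4: 625 comparisons
  Partition 5: 624 comparisons
  ...
  Last partition: 0 comparisons
Total = (n-1) + (n-2) + ... + 1 + 0 = n*(n-1)/2
= 629*628/2 = 197506


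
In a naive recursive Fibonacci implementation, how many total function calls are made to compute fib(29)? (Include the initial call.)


Let C(m) = total calls to evaluate fib(m). Then C(0)=C(1)=1, and
C(m) = 1 + C(m-1) + C(m-2) for m >= 2.
Build the table (each entry = 1 + previous two):
  C(0) = 1
  C(1) = 1
  C(2) = 1 + 1 + 1 = 3
  C(3) = 1 + 3 + 1 = 5
  C(4) = 1 + 5 + 3 = 9
  C(5) = 1 + 9 + 5 = 15
  C(6) = 1 + 15 + 9 = 25
  C(7) = 1 + 25 + 15 = 41
  C(8) = 1 + 41 + 25 = 67
  C(9) = 1 + 67 + 41 = 109
  C(10) = 1 + 109 + 67 = 177
  C(11) = 1 + 177 + 109 = 287
  C(12) = 1 + 287 + 177 = 465
  C(13) = 1 + 465 + 287 = 753
  C(14) = 1 + 753 + 465 = 1219
  C(15) = 1 + 1219 + 753 = 1973
  C(16) = 1 + 1973 + 1219 = 3193
  C(17) = 1 + 3193 + 1973 = 5167
  C(18) = 1 + 5167 + 3193 = 8361
  C(19) = 1 + 8361 + 5167 = 13529
  C(20) = 1 + 13529 + 8361 = 21891
  C(21) = 1 + 21891 + 13529 = 35421
  C(22) = 1 + 35421 + 21891 = 57313
  C(23) = 1 + 57313 + 35421 = 92735
  C(24) = 1 + 92735 + 57313 = 150049
  C(25) = 1 + 150049 + 92735 = 242785
  C(26) = 1 + 242785 + 150049 = 392835
  C(27) = 1 + 392835 + 242785 = 635621
  C(28) = 1 + 635621 + 392835 = 1028457
  C(29) = 1 + 1028457 + 635621 = 1664079
Total calls for fib(29) = 1664079


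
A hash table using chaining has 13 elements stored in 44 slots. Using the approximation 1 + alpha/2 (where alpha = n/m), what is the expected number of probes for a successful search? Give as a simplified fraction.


Load factor alpha = n/m = 13/44
Expected probes = 1 + alpha/2 = 1 + 13/(2*44)
= 1 + 13/88
= 88/88 + 13/88
= 101/88


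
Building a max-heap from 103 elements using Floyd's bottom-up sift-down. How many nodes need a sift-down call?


In a heap of 103 elements (0-indexed array):
  Last element index: 102
  Parent of last element: floor((102 - 1) / 2) = 50
  Internal nodes: indices 0 to 50
  Count = floor(103/2) = 51


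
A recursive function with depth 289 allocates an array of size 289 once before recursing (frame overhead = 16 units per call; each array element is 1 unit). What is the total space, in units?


Array allocation: 289 units (allocated once)
Stack frames: 289 deep * 16 per frame = 4624 units
Total = 289 + 4624 = 4913


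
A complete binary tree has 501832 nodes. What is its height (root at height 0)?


In a complete binary tree, level k holds nodes 2^k .. 2^(k+1)-1 (1-indexed).
Height = floor(log2(n)) = floor(log2(501832)) = 18
Check: 2^18 = 262144 <= 501832 < 524288 = 2^19


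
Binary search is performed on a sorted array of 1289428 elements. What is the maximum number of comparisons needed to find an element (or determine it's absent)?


Binary search halves the search space each comparison:
  Step 1: search space = 1289428 -> 644714
  Step 2: search space = 644714 -> 322357
  Step 3: search space = 322357 -> 161178
  Step 4: search space = 161178 -> 80589
  Step 5: search space = 80589 -> 40294
  Step 6: search space = 40294 -> 20147
  Step 7: search space = 20147 -> 10073
  Step 8: search space = 10073 -> 5036
  Step 9: search space = 5036 -> 2518
  Step 10: search space = 2518 -> 1259
  Step 11: search space = 1259 -> 629
  Step 12: search space = 629 -> 314
  Step 13: search space = 314 -> 157
  Step 14: search space = 157 -> 78
  Step 15: search space = 78 -> 39
  Step 16: search space = 39 -> 19
  Step 17: search space = 19 -> 9
  Step 18: search space = 9 -> 4
  Step 19: search space = 4 -> 2
  Step 20: search space = 2 -> 1
  Step 21: search space = 1 (final check)
Maximum comparisons = floor(log2(1289428)) + 1 = 20 + 1 = 21


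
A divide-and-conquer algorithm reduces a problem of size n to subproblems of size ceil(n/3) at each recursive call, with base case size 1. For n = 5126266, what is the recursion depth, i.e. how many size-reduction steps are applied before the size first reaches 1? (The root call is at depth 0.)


Each step divides the size by 3 (rounding up); after k steps the size is ceil(n/3^k), which equals 1 exactly when 3^k >= n.
So the depth is the smallest k with 3^k >= 5126266, i.e. ceil(log_3(5126266)).
3^14 = 4782969 < 5126266 <= 14348907 = 3^15
Recursion depth = 15


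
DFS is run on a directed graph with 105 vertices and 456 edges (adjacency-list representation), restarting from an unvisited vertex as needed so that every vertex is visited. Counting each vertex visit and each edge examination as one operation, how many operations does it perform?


A full DFS traversal processes each vertex exactly once (push/pop on stack).
Each directed edge is examined once.
V = 105, E = 456
V + E = 561


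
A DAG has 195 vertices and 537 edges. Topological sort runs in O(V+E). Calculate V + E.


V = 195 (vertex processing)
E = 537 (edge processing)
V + E = 195 + 537 = 732


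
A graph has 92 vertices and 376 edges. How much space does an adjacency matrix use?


Adjacency matrix: V x V grid of entries
Space = V^2 = 92^2 = 92 * 92 = 8464


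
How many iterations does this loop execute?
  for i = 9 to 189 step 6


The loop variable i takes values starting at 9 and increments by 6 each iteration.
Sequence: i = 9, 15, 21, 27, 33, 39, 45, 51, 57, ...
The upper bound 189 is inclusive, so the count is floor((last - first) / step) + 1:
floor((189 - 9) / 6) + 1 = floor(180/6) + 1 = 30 + 1 = 31


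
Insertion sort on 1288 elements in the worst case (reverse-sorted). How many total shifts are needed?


In the worst case (reverse-sorted), each element shifts past all previous:
  Element 1: 1 shifts
  Element 2: 2 shifts
  Element 3: 3 shifts
  Element 4: 4 shifts
  Element 5: 5 shifts
  ...
  Element 1287: 1287 shifts
Total = 1 + 2 + ... + 1287
= 1288*(1288-1)/2 = 828828


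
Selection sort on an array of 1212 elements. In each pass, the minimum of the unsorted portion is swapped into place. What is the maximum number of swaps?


Selection sort performs one swap per pass:
  Pass 1: find min in positions 0 to 1211, swap with position 0
  Pass 2: find min in positions 1 to 1211, swap with position 1
  Pass 3: find min in positions 2 to 1211, swap with position 2
  Pass 4: find min in positions 3 to 1211, swap with position 3
  Pass 5: find min in positions 4 to 1211, swap with position 4
  ... (1206 more passes)
Total passes (and swaps) = n - 1 = 1212 - 1 = 1211


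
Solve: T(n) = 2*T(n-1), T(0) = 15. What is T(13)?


Unrolling:
T(13) = 2*T(12) = 2^2*T(11) = ... = 2^13*T(0)
= 2^13 * 15
= 8192 * 15 = 122880


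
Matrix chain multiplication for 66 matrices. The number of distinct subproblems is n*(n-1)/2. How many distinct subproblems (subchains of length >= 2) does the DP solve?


Subproblems are indexed by (i, j) where i < j.
Number of such pairs = n*(n-1)/2
= 66 * 65 / 2
= 2145


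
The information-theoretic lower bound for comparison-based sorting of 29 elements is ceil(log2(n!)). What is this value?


A binary decision tree of height h has at most 2^h leaves and needs at least n! of them, so h >= ceil(log2(n!)).
Compute 29! as a running product:
  x2 = 2, x3 = 6, x4 = 24, x5 = 120
  x6 = 720, x7 = 5040, x8 = 40320, x9 = 362880
  x10 = 3628800, x11 = 39916800, x12 = 479001600, x13 = 6227020800
  x14 = 87178291200, x15 = 1307674368000, x16 = 20922789888000, x17 = 355687428096000
  x18 = 6402373705728000, x19 = 121645100408832000, x20 = 2432902008176640000, x21 = 51090942171709440000
  x22 = 1124000727777607680000, x23 = 25852016738884976640000, x24 = 620448401733239439360000, x25 = 15511210043330985984000000
  x26 = 403291461126605635584000000, x27 = 10888869450418352160768000000, x28 = 304888344611713860501504000000, x29 = 8841761993739701954543616000000
29! = 8841761993739701954543616000000
Bracket between powers of 2:
  2^102 = 5070602400912917605986812821504 < 8841761993739701954543616000000 <= 10141204801825835211973625643008 = 2^103
So ceil(log2(29!)) = 103


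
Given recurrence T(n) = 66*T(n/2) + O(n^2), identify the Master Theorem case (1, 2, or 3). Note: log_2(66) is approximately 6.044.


Master Theorem parameters: a=66, b=2, c=2
log_b(a) = 6.044
Compare b^c with a: 2^2 = 4 < 66, so c < log_b(a).
Comparing c=2 vs log_b(a)=6.044:
2 < 6.044 => Case 1
Result: T(n) = O(n^(log_2 66)) ~ O(n^6.044)
Master Theorem case = 1


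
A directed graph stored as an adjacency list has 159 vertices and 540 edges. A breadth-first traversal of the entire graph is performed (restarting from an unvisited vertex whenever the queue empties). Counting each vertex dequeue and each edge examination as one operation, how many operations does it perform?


A full BFS traversal dequeues each vertex once and examines each edge once.
Vertex visits: 159
Edge visits: 540
V + E = 159 + 540 = 699


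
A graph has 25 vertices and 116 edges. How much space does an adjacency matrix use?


Adjacency matrix: V x V grid of entries
Space = V^2 = 25^2 = 25 * 25 = 625


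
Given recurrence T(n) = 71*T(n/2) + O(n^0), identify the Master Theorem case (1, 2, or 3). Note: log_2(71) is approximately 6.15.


Master Theorem parameters: a=71, b=2, c=0
log_b(a) = 6.15
Compare b^c with a: 2^0 = 1 < 71, so c < log_b(a).
Comparing c=0 vs log_b(a)=6.15:
0 < 6.15 => Case 1
Result: T(n) = O(n^(log_2 71)) ~ O(n^6.15)
Master Theorem case = 1


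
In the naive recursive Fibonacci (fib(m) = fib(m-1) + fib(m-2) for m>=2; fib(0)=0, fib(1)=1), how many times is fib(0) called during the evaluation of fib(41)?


Let N(m) = number of times fib(m) is called while evaluating fib(41).
N(41) = 1 (the initial call).
N(40) = 1 (only fib(41) calls it).
For 1 <= m <= 39: fib(m) is called by fib(m+1) and fib(m+2), so
  N(m) = N(m+1) + N(m+2).
fib(0) is called only by fib(2), so N(0) = N(2).
Walk down from m=41:
  N(41)=1, N(40)=1, N(39)=2, N(38)=3, N(37)=5, N(36)=8, N(35)=13, N(34)=21, N(33)=34, N(32)=55, N(31)=89, N(30)=144, N(29)=233, N(28)=377, N(27)=610, N(26)=987, N(25)=1597, N(24)=2584, N(23)=4181, N(22)=6765, N(21)=10946, N(20)=17711, N(19)=28657, N(18)=46368, N(17)=75025, N(16)=121393, N(15)=196418, N(14)=317811, N(13)=514229, N(12)=832040, N(11)=1346269, N(10)=2178309, N(9)=3524578, N(8)=5702887, N(7)=9227465, N(6)=14930352, N(5)=24157817, N(4)=39088169, N(3)=63245986, N(2)=102334155, N(1)=165580141, N(0)=N(2)=102334155
N(0) = 102334155


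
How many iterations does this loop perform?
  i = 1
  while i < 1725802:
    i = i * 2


The loop variable doubles each iteration:
i = 1 -> 2 -> 4 -> 8 -> 16 -> 32 -> 64 -> 128 -> 256 -> 512 -> 1024 -> 2048 -> 4096 -> 8192 -> 16384 -> 32768 -> 65536 -> 131072 -> 262144 -> 524288 -> 1048576 -> 2097152 (stop, 2097152 >= 1725802)
Number of doublings = ceil(log2(1725802)) = 21


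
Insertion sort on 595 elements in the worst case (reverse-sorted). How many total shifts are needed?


In the worst case (reverse-sorted), each element shifts past all previous:
  Element 1: 1 shifts
  Element 2: 2 shifts
  Element 3: 3 shifts
  Element 4: 4 shifts
  Element 5: 5 shifts
  ...
  Element 594: 594 shifts
Total = 1 + 2 + ... + 594
= 595*(595-1)/2 = 176715


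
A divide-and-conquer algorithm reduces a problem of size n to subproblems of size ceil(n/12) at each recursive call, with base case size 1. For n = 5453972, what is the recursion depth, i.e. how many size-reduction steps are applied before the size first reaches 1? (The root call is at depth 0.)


Each step divides the size by 12 (rounding up); after k steps the size is ceil(n/12^k), which equals 1 exactly when 12^k >= n.
So the depth is the smallest k with 12^k >= 5453972, i.e. ceil(log_12(5453972)).
12^6 = 2985984 < 5453972 <= 35831808 = 12^7
Recursion depth = 7


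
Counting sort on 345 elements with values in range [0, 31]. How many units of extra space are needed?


Output array size: 345 (to store sorted result)
Count array size: 32 (one slot per possible value, range 0 to 31)
Total extra space = 345 + 32 = 377


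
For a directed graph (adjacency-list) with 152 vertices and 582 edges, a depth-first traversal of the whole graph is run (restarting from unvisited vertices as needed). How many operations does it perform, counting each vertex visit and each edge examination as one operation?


A full DFS traversal visits each vertex once and examines each edge once.
V = 152
E = 582
Sum = 152 + 582 = 734


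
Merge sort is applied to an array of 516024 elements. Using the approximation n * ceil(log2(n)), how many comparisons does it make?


Merge sort divides the array into halves recursively.
Number of levels = ceil(log2(516024)) = 19
At each level, approximately n = 516024 comparisons are needed for merging.
Total comparisons ~ n * ceil(log2(n)) = 516024 * 19 = 9804456


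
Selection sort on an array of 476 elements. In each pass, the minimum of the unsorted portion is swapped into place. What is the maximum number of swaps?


Selection sort performs one swap per pass:
  Pass 1: find min in positions 0 to 475, swap with position 0
  Pass 2: find min in positions 1 to 475, swap with position 1
  Pass 3: find min in positions 2 to 475, swap with position 2
  Pass 4: find min in positions 3 to 475, swap with position 3
  Pass 5: find min in positions 4 to 475, swap with position 4
  ... (470 more passes)
Total passes (and swaps) = n - 1 = 476 - 1 = 475


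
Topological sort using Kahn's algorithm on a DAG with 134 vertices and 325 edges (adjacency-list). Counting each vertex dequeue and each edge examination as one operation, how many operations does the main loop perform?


Kahn's algorithm:
  1. Compute in-degrees: O(V + E)
  2. Process queue: each vertex dequeued once (O(V))
     each edge examined once (O(E))
Total = V + E = 134 + 325 = 459


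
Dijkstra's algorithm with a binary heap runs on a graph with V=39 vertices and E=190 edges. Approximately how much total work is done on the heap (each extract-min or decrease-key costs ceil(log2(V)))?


Dijkstra with a binary heap: each vertex is extracted once, each edge may relax once.
Each heap operation costs O(log V).
V + E = 39 + 190 = 229
ceil(log2(39)) = 6 (since 2^5 = 32 < 39 <= 64 = 2^6)
Total heap work = (V+E) * ceil(log2(V)) = 229 * 6 = 1374


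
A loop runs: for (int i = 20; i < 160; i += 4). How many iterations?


Loop starts at i = 20, increments by 4, stops when i >= 160.
Number of iterations = ceil((160 - 20) / 4)
= ceil(140 / 4)
= 35


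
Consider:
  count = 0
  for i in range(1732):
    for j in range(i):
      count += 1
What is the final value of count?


For each i, the inner loop runs i times:
  i=0: inner runs 0 times
  i=1: inner runs 1 time
  i=2: inner runs 2 times
  i=3: inner runs 3 times
  i=4: inner runs 4 times
  i=5: inner runs 5 times
  i=6: inner runs 6 times
  i=7: inner runs 7 times
  ...
Total = 0 + 1 + 2 + ... + 1731 = 1732*(1732-1)/2 = 1499046


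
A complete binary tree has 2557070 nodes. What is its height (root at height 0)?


In a complete binary tree, level k holds nodes 2^k .. 2^(k+1)-1 (1-indexed).
Height = floor(log2(n)) = floor(log2(2557070)) = 21
Check: 2^21 = 2097152 <= 2557070 < 4194304 = 2^22


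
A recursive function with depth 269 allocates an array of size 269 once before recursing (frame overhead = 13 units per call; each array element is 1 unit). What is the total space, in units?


Array allocation: 269 units (allocated once)
Stack frames: 269 deep * 13 per frame = 3497 units
Total = 269 + 3497 = 3766


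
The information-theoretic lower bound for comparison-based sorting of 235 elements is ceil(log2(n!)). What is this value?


A binary decision tree of height h has at most 2^h leaves and needs at least n! of them, so h >= ceil(log2(n!)).
235! is far too large to multiply out, so use Stirling's series:
  ln(n!) ~ n ln n - n + (1/2) ln(2 pi n) + 1/(12n)  (error below 1/(360 n^3), negligible here)
  ln(235) = 5.4595855
  n ln n = 235 * 5.4595855 = 1283.0026
  (1/2) ln(2 pi * 235) = (1/2) ln(1476.5485) = 3.6487
  1/(12*235) = 0.0004
  ln(235!) ~ 1283.0026 - 235 + 3.6487 + 0.0004 = 1051.6517
Convert to base 2: log2(235!) = 1051.6517 / ln 2 = 1051.6517 / 0.69314718 = 1517.2127
ceil(1517.2127) = 1518


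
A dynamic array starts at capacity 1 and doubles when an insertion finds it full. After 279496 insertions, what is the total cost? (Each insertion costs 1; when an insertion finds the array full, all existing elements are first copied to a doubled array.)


Insertion cost: 279496 (one per element)
Resizes occur just before inserting elements 2, 3, 5, 9, ...
Elements copied at each resize: 1 + 2 + 4 + 8 + 16 + 32 + 64 + 128 + 256 + 512 + 1024 + 2048 + 4096 + 8192 + 16384 + 32768 + 65536 + 131072 + 262144
Sum of copies = 524287 (geometric series: 2^k - 1)
Total = 279496 + 524287 = 803783


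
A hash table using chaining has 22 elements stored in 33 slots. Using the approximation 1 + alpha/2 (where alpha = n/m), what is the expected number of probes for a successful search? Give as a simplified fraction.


Load factor alpha = n/m = 22/33
Expected probes = 1 + alpha/2 = 1 + 22/(2*33)
= 1 + 22/66
= 66/66 + 22/66
= 88/66
Simplify: 4/3


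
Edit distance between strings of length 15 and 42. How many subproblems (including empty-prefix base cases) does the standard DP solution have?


The table includes base cases (empty prefixes).
Rows: (m+1) = 16
Columns: (n+1) = 43
Total = 16 * 43 = 688


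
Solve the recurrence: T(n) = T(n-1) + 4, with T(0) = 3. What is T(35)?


Unrolling the recurrence:
T(35) = T(34) + 4
       = T(33) + 4 + 4
       = T(32) + 4*3
       ...
       = T(0) + 4*35
       = 3 + 140 = 143


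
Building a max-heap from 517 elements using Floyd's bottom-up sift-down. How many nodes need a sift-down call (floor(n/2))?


In a heap of 517 elements (0-indexed array):
  Last element index: 516
  Parent of last element: floor((516 - 1) / 2) = 257
  Internal nodes: indices 0 to 257
  Count = floor(517/2) = 258


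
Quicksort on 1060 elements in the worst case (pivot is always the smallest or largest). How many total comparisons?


In the worst case, each partition step picks the worst pivot:
  Partition 1: 1059 comparisons (n-1 elements to compare)
  Partition 2: 1058 comparisons
  Partition 3: 1057 comparisons
  Partition 4: 1056 comparisons
  Partition 5: 1055 comparisons
  ...
  Last partition: 0 comparisons
Total = (n-1) + (n-2) + ... + 1 + 0 = n*(n-1)/2
= 1060*1059/2 = 561270


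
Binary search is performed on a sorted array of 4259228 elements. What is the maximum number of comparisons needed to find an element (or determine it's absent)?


Binary search halves the search space each comparison:
  Step 1: search space = 4259228 -> 2129614
  Step 2: search space = 2129614 -> 1064807
  Step 3: search space = 1064807 -> 532403
  Step 4: search space = 532403 -> 266201
  Step 5: search space = 266201 -> 133100
  Step 6: search space = 133100 -> 66550
  Step 7: search space = 66550 -> 33275
  Step 8: search space = 33275 -> 16637
  Step 9: search space = 16637 -> 8318
  Step 10: search space = 8318 -> 4159
  Step 11: search space = 4159 -> 2079
  Step 12: search space = 2079 -> 1039
  Step 13: search space = 1039 -> 519
  Step 14: search space = 519 -> 259
  Step 15: search space = 259 -> 129
  Step 16: search space = 129 -> 64
  Step 17: search space = 64 -> 32
  Step 18: search space = 32 -> 16
  Step 19: search space = 16 -> 8
  Step 20: search space = 8 -> 4
  Step 21: search space = 4 -> 2
  Step 22: search space = 2 -> 1
  Step 23: search space = 1 (final check)
Maximum comparisons = floor(log2(4259228)) + 1 = 22 + 1 = 23


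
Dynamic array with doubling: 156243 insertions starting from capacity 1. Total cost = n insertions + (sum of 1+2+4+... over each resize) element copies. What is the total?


n = 156243
Insertion costs: 156243
Resizes copy 1, 2, 4, ... up to the largest power of 2 that is <= n-1 = 156242, i.e. 131072.
Copy costs = 1 + 2 + 4 + 8 + 16 + 32 + 64 + 128 + 256 + 512 + 1024 + 2048 + 4096 + 8192 + 16384 + 32768 + 65536 + 131072 = 262143
Total = 156243 + 262143 = 418386


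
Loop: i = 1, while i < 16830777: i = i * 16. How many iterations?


i multiplies by 16 each step:
i = 1 -> 16 -> 256 -> 4096 -> 65536 -> 1048576 -> 16777216 -> 268435456 (stop)
Iterations = ceil(log_16(16830777)) = 7


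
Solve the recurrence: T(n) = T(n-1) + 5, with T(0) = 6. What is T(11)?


Unrolling the recurrence:
T(11) = T(10) + 5
       = T(9) + 5 + 5
       = T(8) + 5*3
       ...
       = T(0) + 5*11
       = 6 + 55 = 61


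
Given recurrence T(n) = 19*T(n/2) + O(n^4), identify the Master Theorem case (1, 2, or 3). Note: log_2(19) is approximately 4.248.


Master Theorem parameters: a=19, b=2, c=4
log_b(a) = 4.248
Compare b^c with a: 2^4 = 16 < 19, so c < log_b(a).
Comparing c=4 vs log_b(a)=4.248:
4 < 4.248 => Case 1
Result: T(n) = O(n^(log_2 19)) ~ O(n^4.248)
Master Theorem case = 1


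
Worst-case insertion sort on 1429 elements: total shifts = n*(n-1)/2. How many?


Sum of shifts = 1 + 2 + 3 + ... + 1428
= 1429 * 1428 / 2
= 2040612 / 2
= 1020306


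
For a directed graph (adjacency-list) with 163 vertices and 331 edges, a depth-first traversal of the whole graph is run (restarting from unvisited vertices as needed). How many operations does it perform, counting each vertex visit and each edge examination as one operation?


A full DFS traversal visits each vertex once and examines each edge once.
V = 163
E = 331
Sum = 163 + 331 = 494


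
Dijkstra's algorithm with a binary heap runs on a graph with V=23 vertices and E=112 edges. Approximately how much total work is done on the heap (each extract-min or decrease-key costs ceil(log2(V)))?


Dijkstra with a binary heap: each vertex is extracted once, each edge may relax once.
Each heap operation costs O(log V).
V + E = 23 + 112 = 135
ceil(log2(23)) = 5 (since 2^4 = 16 < 23 <= 32 = 2^5)
Total heap work = (V+E) * ceil(log2(V)) = 135 * 5 = 675


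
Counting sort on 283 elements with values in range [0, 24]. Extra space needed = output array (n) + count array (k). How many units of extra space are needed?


Output array size: 283 (to store sorted result)
Count array size: 25 (one slot per possible value, range 0 to 24)
Total extra space = 283 + 25 = 308


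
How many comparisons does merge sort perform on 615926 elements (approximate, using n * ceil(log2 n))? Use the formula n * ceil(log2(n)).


Recursion depth: ceil(log2(615926)) = 20
Each recursion level merges n = 615926 elements
Total = 615926 * 20 = 12318520


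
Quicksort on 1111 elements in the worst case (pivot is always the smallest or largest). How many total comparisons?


In the worst case, each partition step picks the worst pivot:
  Partition 1: 1110 comparisons (n-1 elements to compare)
  Partition 2: 1109 comparisons
  Partition 3: 1108 comparisons
  Partition 4: 1107 comparisons
  Partition 5: 1106 comparisons
  ...
  Last partition: 0 comparisons
Total = (n-1) + (n-2) + ... + 1 + 0 = n*(n-1)/2
= 1111*1110/2 = 616605


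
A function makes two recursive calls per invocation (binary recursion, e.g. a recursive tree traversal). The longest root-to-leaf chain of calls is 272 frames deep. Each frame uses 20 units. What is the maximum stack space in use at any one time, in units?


Binary recursion: the two calls run one after the other, so only one root-to-leaf chain of frames is on the stack at a time.
Maximum depth (longest chain) = 272 frames
Each frame = 20 units
Max stack space = 272 * 20 = 5440


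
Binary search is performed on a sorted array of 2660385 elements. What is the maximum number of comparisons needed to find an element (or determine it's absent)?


Binary search halves the search space each comparison:
  Step 1: search space = 2660385 -> 1330192
  Step 2: search space = 1330192 -> 665096
  Step 3: search space = 665096 -> 332548
  Step 4: search space = 332548 -> 166274
  Step 5: search space = 166274 -> 83137
  Step 6: search space = 83137 -> 41568
  Step 7: search space = 41568 -> 20784
  Step 8: search space = 20784 -> 10392
  Step 9: search space = 10392 -> 5196
  Step 10: search space = 5196 -> 2598
  Step 11: search space = 2598 -> 1299
  Step 12: search space = 1299 -> 649
  Step 13: search space = 649 -> 324
  Step 14: search space = 324 -> 162
  Step 15: search space = 162 -> 81
  Step 16: search space = 81 -> 40
  Step 17: search space = 40 -> 20
  Step 18: search space = 20 -> 10
  Step 19: search space = 10 -> 5
  Step 20: search space = 5 -> 2
  Step 21: search space = 2 -> 1
  Step 22: search space = 1 (final check)
Maximum comparisons = floor(log2(2660385)) + 1 = 21 + 1 = 22


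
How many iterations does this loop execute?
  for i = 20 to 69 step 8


The loop variable i takes values starting at 20 and increments by 8 each iteration.
Sequence: i = 20, 28, 36, 44, 52, 60, 68
The upper bound 69 is inclusive, so the count is floor((last - first) / step) + 1:
floor((69 - 20) / 8) + 1 = floor(49/8) + 1 = 6 + 1 = 7


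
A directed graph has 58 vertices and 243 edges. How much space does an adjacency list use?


Adjacency list: one list head per vertex + one entry per edge
Vertex heads: 58
Edge entries: 243
Total = 58 + 243 = 301


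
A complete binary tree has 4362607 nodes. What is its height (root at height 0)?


In a complete binary tree, level k holds nodes 2^k .. 2^(k+1)-1 (1-indexed).
Height = floor(log2(n)) = floor(log2(4362607)) = 22
Check: 2^22 = 4194304 <= 4362607 < 8388608 = 2^23


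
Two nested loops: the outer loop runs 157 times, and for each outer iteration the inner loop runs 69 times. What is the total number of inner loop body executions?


Outer loop: 157 iterations
Inner loop: 69 iterations per outer iteration
Total = 157 * 69 = 10833


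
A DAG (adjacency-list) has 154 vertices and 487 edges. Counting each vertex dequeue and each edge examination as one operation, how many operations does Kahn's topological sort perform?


V = 154 (vertex processing)
E = 487 (edge processing)
V + E = 154 + 487 = 641


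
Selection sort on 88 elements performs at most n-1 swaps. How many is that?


Each of the 87 passes places one element in its final position.
Pass 1: swap minimum into position 0
Pass 2: swap minimum of remaining into position 1
...
Pass 87: last two elements, one swap
Maximum swaps = 88 - 1 = 87


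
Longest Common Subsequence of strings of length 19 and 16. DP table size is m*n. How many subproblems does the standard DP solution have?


DP table indexed by positions in both strings.
First string: 19 positions
Second string: 16 positions
Total = 19 * 16 = 304


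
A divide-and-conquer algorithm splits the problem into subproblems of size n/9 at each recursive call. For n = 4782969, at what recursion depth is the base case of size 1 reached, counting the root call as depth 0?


At each depth, the problem size is divided by 9:
  Depth 0: problem size = 4782969
  Depth 1: problem size = 531441
  Depth 2: problem size = 59049
  Depth 3: problem size = 6561
  Depth 4: problem size = 729
  Depth 5: problem size = 81
  Depth 6: problem size = 9
  Depth 7: problem size = 1 (base case)
The base case is reached at depth log_9(4782969) = 7 (the tree has 8 levels counting depth 0, but the depth asked for is 7).
Recursion depth = 7


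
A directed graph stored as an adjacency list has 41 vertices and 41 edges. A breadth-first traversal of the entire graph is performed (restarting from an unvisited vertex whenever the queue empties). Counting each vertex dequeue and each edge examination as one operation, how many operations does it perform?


A full BFS traversal dequeues each vertex once and examines each edge once.
Vertex visits: 41
Edge visits: 41
V + E = 41 + 41 = 82


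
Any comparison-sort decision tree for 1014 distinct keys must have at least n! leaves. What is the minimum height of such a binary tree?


A binary decision tree of height h has at most 2^h leaves and needs at least n! of them, so h >= ceil(log2(n!)).
1014! is far too large to multiply out, so use Stirling's series:
  ln(n!) ~ n ln n - n + (1/2) ln(2 pi n) + 1/(12n)  (error below 1/(360 n^3), negligible here)
  ln(1014) = 6.9216582
  n ln n = 1014 * 6.9216582 = 7018.5614
  (1/2) ln(2 pi * 1014) = (1/2) ln(6371.1499) = 4.3798
  1/(12*1014) = 0.0001
  ln(1014!) ~ 7018.5614 - 1014 + 4.3798 + 0.0001 = 6008.9413
Convert to base 2: log2(1014!) = 6008.9413 / ln 2 = 6008.9413 / 0.69314718 = 8669.0698
ceil(8669.0698) = 8670


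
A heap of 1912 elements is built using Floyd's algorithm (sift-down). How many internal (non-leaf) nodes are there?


Leaf nodes occupy roughly half the array.
Sift-down is called for each internal node, starting from the last one.
Internal nodes = floor(n/2) = floor(1912/2) = 956


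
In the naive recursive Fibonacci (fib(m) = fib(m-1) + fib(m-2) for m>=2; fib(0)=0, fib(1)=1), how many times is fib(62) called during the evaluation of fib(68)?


Let N(m) = number of times fib(m) is called while evaluating fib(68).
N(68) = 1 (the initial call).
N(67) = 1 (only fib(68) calls it).
For 1 <= m <= 66: fib(m) is called by fib(m+1) and fib(m+2), so
  N(m) = N(m+1) + N(m+2).
fib(0) is called only by fib(2), so N(0) = N(2).
Walk down from m=68:
  N(68)=1, N(67)=1, N(66)=2, N(65)=3, N(64)=5, N(63)=8, N(62)=13
N(62) = 13


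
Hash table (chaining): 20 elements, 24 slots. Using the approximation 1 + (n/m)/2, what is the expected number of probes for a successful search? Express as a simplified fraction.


Computing expected probes:
alpha = 20/24
= 1 + alpha/2
= 1 + 20/(2*24)
= (2*24 + 20) / (2*24)
= 68/48 = 17/12


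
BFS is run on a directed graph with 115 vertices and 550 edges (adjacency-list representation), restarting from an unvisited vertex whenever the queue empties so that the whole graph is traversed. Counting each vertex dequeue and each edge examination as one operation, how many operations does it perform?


A full BFS traversal dequeues each vertex exactly once and examines each directed edge exactly once.
V = 115 (vertex processing cost)
E = 550 (edge examination cost)
Total operations proportional to V + E = 115 + 550 = 665


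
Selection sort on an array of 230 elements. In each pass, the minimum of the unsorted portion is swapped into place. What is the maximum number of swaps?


Selection sort performs one swap per pass:
  Pass 1: find min in positions 0 to 229, swap with position 0
  Pass 2: find min in positions 1 to 229, swap with position 1
  Pass 3: find min in positions 2 to 229, swap with position 2
  Pass 4: find min in positions 3 to 229, swap with position 3
  Pass 5: find min in positions 4 to 229, swap with position 4
  ... (224 more passes)
Total passes (and swaps) = n - 1 = 230 - 1 = 229


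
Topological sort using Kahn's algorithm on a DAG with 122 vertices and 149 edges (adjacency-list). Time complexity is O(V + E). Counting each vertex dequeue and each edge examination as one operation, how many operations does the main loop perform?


Kahn's algorithm:
  1. Compute in-degrees: O(V + E)
  2. Process queue: each vertex dequeued once (O(V))
     each edge examined once (O(E))
Total = V + E = 122 + 149 = 271


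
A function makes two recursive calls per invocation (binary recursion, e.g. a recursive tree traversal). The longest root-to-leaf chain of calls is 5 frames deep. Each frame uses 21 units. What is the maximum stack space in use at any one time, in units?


Binary recursion: the two calls run one after the other, so only one root-to-leaf chain of frames is on the stack at a time.
Maximum depth (longest chain) = 5 frames
Each frame = 21 units
Max stack space = 5 * 21 = 105


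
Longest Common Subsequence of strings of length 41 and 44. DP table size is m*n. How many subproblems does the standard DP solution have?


DP table indexed by positions in both strings.
First string: 41 positions
Second string: 44 positions
Total = 41 * 44 = 1804


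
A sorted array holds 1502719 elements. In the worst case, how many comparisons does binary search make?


Halving sequence: 1502719 -> 751359 -> 375679 -> 187839 -> 93919 -> 46959 -> 23479 -> 11739 -> 5869 -> 2934 -> 1467 -> 733 -> 366 -> 183 -> 91 -> 45 -> 22 -> 11 -> 5 -> 2 -> 1
Number of halvings = 20
Max comparisons = 20 + 1 = 21


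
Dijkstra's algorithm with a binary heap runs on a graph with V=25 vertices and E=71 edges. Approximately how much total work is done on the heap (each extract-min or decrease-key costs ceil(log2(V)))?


Dijkstra with a binary heap: each vertex is extracted once, each edge may relax once.
Each heap operation costs O(log V).
V + E = 25 + 71 = 96
ceil(log2(25)) = 5 (since 2^4 = 16 < 25 <= 32 = 2^5)
Total heap work = (V+E) * ceil(log2(V)) = 96 * 5 = 480


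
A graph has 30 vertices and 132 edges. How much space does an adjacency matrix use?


Adjacency matrix: V x V grid of entries
Space = V^2 = 30^2 = 30 * 30 = 900


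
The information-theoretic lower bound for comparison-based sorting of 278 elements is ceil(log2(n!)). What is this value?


A binary decision tree of height h has at most 2^h leaves and needs at least n! of them, so h >= ceil(log2(n!)).
278! is far too large to multiply out, so use Stirling's series:
  ln(n!) ~ n ln n - n + (1/2) ln(2 pi n) + 1/(12n)  (error below 1/(360 n^3), negligible here)
  ln(278) = 5.6276211
  n ln n = 278 * 5.6276211 = 1564.4787
  (1/2) ln(2 pi * 278) = (1/2) ln(1746.7255) = 3.7327
  1/(12*278) = 0.0003
  ln(278!) ~ 1564.4787 - 278 + 3.7327 + 0.0003 = 1290.2117
Convert to base 2: log2(278!) = 1290.2117 / ln 2 = 1290.2117 / 0.69314718 = 1861.3820
ceil(1861.3820) = 1862


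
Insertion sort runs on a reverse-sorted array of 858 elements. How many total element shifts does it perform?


Sum of shifts = 1 + 2 + 3 + ... + 857
= 858 * 857 / 2
= 735306 / 2
= 367653


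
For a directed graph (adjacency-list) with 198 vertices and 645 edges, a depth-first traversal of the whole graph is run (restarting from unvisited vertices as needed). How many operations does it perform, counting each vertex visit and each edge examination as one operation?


A full DFS traversal visits each vertex once and examines each edge once.
V = 198
E = 645
Sum = 198 + 645 = 843


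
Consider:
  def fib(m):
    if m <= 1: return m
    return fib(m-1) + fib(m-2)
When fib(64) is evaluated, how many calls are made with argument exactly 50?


Let N(m) = number of times fib(m) is called while evaluating fib(64).
N(64) = 1 (the initial call).
N(63) = 1 (only fib(64) calls it).
For 1 <= m <= 62: fib(m) is called by fib(m+1) and fib(m+2), so
  N(m) = N(m+1) + N(m+2).
fib(0) is called only by fib(2), so N(0) = N(2).
Walk down from m=64:
  N(64)=1, N(63)=1, N(62)=2, N(61)=3, N(60)=5, N(59)=8, N(58)=13, N(57)=21, N(56)=34, N(55)=55, N(54)=89, N(53)=144, N(52)=233, N(51)=377, N(50)=610
N(50) = 610


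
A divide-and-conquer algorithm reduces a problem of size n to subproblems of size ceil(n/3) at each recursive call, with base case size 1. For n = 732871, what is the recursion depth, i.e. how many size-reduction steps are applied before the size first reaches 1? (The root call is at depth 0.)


Each step divides the size by 3 (rounding up); after k steps the size is ceil(n/3^k), which equals 1 exactly when 3^k >= n.
So the depth is the smallest k with 3^k >= 732871, i.e. ceil(log_3(732871)).
3^12 = 531441 < 732871 <= 1594323 = 3^13
Recursion depth = 13


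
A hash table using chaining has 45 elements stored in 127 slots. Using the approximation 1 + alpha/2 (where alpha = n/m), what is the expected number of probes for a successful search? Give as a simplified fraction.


Load factor alpha = n/m = 45/127
Expected probes = 1 + alpha/2 = 1 + 45/(2*127)
= 1 + 45/254
= 254/254 + 45/254
= 299/254


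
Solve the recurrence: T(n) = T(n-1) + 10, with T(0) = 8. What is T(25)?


Unrolling the recurrence:
T(25) = T(24) + 10
       = T(23) + 10 + 10
       = T(22) + 10*3
       ...
       = T(0) + 10*25
       = 8 + 250 = 258


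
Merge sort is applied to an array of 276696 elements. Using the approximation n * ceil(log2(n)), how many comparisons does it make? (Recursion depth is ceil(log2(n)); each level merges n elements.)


Merge sort divides the array into halves recursively.
Number of levels = ceil(log2(276696)) = 19
At each level, approximately n = 276696 comparisons are needed for merging.
Total comparisons ~ n * ceil(log2(n)) = 276696 * 19 = 5257224


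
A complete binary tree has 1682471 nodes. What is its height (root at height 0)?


In a complete binary tree, level k holds nodes 2^k .. 2^(k+1)-1 (1-indexed).
Height = floor(log2(n)) = floor(log2(1682471)) = 20
Check: 2^20 = 1048576 <= 1682471 < 2097152 = 2^21


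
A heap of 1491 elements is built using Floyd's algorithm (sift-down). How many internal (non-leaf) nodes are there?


Leaf nodes occupy roughly half the array.
Sift-down is called for each internal node, starting from the last one.
Internal nodes = floor(n/2) = floor(1491/2) = 745


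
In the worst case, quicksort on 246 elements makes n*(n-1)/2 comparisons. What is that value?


Sum of comparisons per partition:
245 + 244 + ... + 1 + 0
= 246 * (246 - 1) / 2
= 246 * 245 / 2
= 30135


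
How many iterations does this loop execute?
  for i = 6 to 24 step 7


The loop variable i takes values starting at 6 and increments by 7 each iteration.
Sequence: i = 6, 13, 20
The upper bound 24 is inclusive, so the count is floor((last - first) / step) + 1:
floor((24 - 6) / 7) + 1 = floor(18/7) + 1 = 2 + 1 = 3
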